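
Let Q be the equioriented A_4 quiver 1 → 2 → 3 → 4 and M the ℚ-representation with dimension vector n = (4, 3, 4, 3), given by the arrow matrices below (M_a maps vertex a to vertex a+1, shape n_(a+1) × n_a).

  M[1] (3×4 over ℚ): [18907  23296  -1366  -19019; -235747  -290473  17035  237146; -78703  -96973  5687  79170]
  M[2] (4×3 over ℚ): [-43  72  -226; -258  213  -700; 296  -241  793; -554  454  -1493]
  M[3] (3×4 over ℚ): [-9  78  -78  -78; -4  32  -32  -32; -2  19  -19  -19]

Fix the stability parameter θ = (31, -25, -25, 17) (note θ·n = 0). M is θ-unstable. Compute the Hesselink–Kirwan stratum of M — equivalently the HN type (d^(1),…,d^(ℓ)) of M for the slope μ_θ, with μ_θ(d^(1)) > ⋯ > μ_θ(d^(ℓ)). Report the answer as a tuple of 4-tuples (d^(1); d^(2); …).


Via rank(M_{q-1}∘⋯∘M_p): M ≅ I[1,1]^2, I[1,3], I[1,4], I[2,3], I[3,4], I[4,4].
μ_θ-semistable layers: μ^(1)=31; μ^(2)=17; μ^(3)=-19/3; μ^(4)=-25

((2, 0, 0, 0); (0, 0, 0, 3); (2, 2, 2, 0); (0, 1, 2, 0))


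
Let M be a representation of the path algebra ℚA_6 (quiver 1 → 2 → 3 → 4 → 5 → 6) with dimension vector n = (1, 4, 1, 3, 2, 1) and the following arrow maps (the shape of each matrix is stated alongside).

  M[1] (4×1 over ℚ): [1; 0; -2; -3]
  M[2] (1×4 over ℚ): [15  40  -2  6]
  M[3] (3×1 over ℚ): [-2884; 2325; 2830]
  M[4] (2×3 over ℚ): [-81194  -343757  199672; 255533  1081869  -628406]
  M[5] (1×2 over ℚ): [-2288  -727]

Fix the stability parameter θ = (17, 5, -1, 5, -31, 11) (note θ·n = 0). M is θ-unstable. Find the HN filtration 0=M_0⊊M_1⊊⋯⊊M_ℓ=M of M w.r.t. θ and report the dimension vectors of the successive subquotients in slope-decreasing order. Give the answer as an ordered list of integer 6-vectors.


Barcode: M ≅ I[1,6], I[2,2]^3, I[4,4], I[4,5]. HN layers by μ_θ (4 steps, strictly decreasing):
  μ^(1)=11; μ^(2)=5; μ^(3)=-1; μ^(4)=-13

((0, 0, 0, 0, 0, 1); (0, 3, 0, 1, 0, 0); (1, 1, 1, 1, 1, 0); (0, 0, 0, 1, 1, 0))


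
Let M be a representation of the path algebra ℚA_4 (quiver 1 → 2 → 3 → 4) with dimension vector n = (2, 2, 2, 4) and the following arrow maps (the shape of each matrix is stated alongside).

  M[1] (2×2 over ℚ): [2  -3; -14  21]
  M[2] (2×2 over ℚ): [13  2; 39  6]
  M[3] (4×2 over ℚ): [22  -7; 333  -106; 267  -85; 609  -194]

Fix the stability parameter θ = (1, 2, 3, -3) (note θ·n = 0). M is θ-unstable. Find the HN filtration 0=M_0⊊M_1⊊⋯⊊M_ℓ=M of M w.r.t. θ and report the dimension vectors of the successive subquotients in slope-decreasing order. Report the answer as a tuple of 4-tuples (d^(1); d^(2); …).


Via rank(M_{q-1}∘⋯∘M_p): M ≅ I[1,1], I[1,4], I[2,2], I[3,4], I[4,4]^2.
μ_θ-semistable layers: μ^(1)=2; μ^(2)=1; μ^(3)=3/4; μ^(4)=0; μ^(5)=-3

((0, 1, 0, 0); (1, 0, 0, 0); (1, 1, 1, 1); (0, 0, 1, 1); (0, 0, 0, 2))


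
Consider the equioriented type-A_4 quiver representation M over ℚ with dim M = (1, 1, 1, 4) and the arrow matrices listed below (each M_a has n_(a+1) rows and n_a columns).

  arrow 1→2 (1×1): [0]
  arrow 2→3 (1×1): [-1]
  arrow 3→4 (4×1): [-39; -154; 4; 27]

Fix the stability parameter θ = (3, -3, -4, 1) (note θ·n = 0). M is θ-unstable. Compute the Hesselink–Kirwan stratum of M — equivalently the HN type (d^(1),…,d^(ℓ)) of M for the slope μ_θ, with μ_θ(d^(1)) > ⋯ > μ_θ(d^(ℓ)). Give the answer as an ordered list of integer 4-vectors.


Interval decomposition of M: I[1,1], I[2,4], I[4,4]^3.
HN type (ℓ=3): μ^(1)=3; μ^(2)=1; μ^(3)=-7/2

((1, 0, 0, 0); (0, 0, 0, 4); (0, 1, 1, 0))


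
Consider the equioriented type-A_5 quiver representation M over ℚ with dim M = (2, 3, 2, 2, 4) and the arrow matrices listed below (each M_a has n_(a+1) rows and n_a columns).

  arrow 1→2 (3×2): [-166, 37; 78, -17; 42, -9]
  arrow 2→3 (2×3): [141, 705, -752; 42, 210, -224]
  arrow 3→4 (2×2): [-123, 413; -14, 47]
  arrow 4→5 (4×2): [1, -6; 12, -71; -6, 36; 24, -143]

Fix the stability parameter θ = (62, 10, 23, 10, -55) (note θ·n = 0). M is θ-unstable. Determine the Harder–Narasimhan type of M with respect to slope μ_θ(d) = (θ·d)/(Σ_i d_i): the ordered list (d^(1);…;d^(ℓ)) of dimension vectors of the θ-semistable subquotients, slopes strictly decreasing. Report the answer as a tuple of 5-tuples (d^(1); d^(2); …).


Via rank(M_{q-1}∘⋯∘M_p): M ≅ I[1,2]^2, I[2,5], I[3,5], I[5,5]^2.
μ_θ-semistable layers: μ^(1)=36; μ^(2)=-3; μ^(3)=-22/3; μ^(4)=-55

((2, 2, 0, 0, 0); (0, 1, 1, 1, 1); (0, 0, 1, 1, 1); (0, 0, 0, 0, 2))


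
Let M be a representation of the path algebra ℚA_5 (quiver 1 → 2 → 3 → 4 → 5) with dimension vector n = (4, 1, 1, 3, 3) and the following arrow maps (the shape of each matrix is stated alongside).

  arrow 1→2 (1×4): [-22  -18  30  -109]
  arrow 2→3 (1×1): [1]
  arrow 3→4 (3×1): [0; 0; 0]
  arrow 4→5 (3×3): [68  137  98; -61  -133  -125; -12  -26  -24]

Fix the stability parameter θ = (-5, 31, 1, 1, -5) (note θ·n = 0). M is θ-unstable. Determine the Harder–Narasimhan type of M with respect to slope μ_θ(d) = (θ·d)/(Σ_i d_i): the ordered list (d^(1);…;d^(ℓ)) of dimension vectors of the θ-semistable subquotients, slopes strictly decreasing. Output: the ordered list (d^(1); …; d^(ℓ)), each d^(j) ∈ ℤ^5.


Via rank(M_{q-1}∘⋯∘M_p): M ≅ I[1,1]^3, I[1,3], I[4,5]^3.
μ_θ-semistable layers: μ^(1)=16; μ^(2)=-2; μ^(3)=-5

((0, 1, 1, 0, 0); (0, 0, 0, 3, 3); (4, 0, 0, 0, 0))


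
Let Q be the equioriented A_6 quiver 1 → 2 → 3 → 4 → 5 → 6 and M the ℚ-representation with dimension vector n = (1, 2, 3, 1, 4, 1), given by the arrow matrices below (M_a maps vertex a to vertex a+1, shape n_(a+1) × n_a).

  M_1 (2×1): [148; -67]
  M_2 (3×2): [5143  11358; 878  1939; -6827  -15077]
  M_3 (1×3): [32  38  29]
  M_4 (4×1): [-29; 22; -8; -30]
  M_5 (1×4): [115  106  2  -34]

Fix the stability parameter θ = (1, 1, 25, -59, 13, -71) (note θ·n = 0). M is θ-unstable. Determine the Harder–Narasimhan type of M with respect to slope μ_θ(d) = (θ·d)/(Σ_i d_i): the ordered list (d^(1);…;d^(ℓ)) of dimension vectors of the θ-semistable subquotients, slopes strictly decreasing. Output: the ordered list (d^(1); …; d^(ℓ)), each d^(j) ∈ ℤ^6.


Via rank(M_{q-1}∘⋯∘M_p): M ≅ I[1,6], I[2,3], I[3,3], I[5,5]^3.
μ_θ-semistable layers: μ^(1)=25; μ^(2)=13; μ^(3)=1; μ^(4)=-15

((0, 0, 2, 0, 0, 0); (0, 0, 0, 0, 3, 0); (0, 1, 0, 0, 0, 0); (1, 1, 1, 1, 1, 1))


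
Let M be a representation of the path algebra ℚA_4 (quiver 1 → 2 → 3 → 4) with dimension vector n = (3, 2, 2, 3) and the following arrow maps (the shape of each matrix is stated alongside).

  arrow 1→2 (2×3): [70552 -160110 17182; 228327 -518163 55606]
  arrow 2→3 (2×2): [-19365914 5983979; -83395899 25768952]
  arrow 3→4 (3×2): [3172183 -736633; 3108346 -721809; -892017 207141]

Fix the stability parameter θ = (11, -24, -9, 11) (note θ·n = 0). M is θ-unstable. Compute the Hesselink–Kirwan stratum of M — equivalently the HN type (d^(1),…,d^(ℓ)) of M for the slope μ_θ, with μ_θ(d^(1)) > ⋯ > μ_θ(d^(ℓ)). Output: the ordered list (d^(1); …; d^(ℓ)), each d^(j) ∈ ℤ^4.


Interval decomposition of M: I[1,1], I[1,4]^2, I[4,4].
HN type (ℓ=2): μ^(1)=11; μ^(2)=-22/3

((1, 0, 0, 3); (2, 2, 2, 0))


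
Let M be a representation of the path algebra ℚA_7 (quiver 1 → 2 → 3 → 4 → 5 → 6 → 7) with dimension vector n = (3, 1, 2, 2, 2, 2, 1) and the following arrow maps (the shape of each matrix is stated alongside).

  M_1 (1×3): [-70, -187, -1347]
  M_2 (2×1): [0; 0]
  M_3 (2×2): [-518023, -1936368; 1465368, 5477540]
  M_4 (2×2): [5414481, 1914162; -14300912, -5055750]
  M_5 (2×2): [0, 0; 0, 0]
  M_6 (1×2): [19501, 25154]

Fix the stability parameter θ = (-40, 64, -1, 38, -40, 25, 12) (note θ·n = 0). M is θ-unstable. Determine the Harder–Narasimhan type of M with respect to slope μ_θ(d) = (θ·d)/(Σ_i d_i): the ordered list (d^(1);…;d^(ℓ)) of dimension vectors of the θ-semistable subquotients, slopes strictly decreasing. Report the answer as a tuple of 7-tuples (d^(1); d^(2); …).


Barcode: M ≅ I[1,1]^2, I[1,2], I[3,5]^2, I[6,6], I[6,7]. HN layers by μ_θ (5 steps, strictly decreasing):
  μ^(1)=64; μ^(2)=25; μ^(3)=37/2; μ^(4)=-1; μ^(5)=-40

((0, 1, 0, 0, 0, 0, 0); (0, 0, 0, 0, 0, 1, 0); (0, 0, 0, 0, 0, 1, 1); (0, 0, 2, 2, 2, 0, 0); (3, 0, 0, 0, 0, 0, 0))


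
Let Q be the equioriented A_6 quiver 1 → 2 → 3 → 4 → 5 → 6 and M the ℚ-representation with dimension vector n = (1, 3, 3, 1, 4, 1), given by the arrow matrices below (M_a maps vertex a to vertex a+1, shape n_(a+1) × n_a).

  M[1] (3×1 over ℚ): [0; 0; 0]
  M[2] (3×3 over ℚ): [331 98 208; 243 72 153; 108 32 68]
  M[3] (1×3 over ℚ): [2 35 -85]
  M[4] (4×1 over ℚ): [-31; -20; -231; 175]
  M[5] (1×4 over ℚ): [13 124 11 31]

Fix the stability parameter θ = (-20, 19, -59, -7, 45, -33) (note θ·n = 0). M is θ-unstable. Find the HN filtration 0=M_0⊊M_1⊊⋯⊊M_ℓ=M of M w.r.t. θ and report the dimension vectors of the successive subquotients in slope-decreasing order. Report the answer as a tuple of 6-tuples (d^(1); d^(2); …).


Barcode: M ≅ I[1,1], I[2,2], I[2,3], I[2,6], I[3,3], I[5,5]^3. HN layers by μ_θ (6 steps, strictly decreasing):
  μ^(1)=45; μ^(2)=19; μ^(3)=6; μ^(4)=-7; μ^(5)=-20; μ^(6)=-59

((0, 0, 0, 0, 3, 0); (0, 1, 0, 0, 0, 0); (0, 0, 0, 0, 1, 1); (0, 0, 0, 1, 0, 0); (1, 2, 2, 0, 0, 0); (0, 0, 1, 0, 0, 0))


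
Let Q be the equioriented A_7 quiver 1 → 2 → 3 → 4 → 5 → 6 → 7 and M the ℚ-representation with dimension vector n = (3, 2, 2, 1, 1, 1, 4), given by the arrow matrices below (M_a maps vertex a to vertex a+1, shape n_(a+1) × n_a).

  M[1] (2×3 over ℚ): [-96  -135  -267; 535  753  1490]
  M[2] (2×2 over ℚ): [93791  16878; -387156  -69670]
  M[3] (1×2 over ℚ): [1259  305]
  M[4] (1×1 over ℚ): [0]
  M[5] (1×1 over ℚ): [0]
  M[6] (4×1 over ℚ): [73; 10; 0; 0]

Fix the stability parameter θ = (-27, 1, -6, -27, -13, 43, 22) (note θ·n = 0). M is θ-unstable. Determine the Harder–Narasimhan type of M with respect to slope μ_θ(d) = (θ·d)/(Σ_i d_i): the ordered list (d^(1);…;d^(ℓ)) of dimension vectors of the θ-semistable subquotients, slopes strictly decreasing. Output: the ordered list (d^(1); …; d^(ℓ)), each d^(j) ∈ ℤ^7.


Barcode: M ≅ I[1,1], I[1,3], I[1,4], I[5,5], I[6,7], I[7,7]^3. HN layers by μ_θ (6 steps, strictly decreasing):
  μ^(1)=65/2; μ^(2)=22; μ^(3)=-5/2; μ^(4)=-32/3; μ^(5)=-13; μ^(6)=-27

((0, 0, 0, 0, 0, 1, 1); (0, 0, 0, 0, 0, 0, 3); (0, 1, 1, 0, 0, 0, 0); (0, 1, 1, 1, 0, 0, 0); (0, 0, 0, 0, 1, 0, 0); (3, 0, 0, 0, 0, 0, 0))


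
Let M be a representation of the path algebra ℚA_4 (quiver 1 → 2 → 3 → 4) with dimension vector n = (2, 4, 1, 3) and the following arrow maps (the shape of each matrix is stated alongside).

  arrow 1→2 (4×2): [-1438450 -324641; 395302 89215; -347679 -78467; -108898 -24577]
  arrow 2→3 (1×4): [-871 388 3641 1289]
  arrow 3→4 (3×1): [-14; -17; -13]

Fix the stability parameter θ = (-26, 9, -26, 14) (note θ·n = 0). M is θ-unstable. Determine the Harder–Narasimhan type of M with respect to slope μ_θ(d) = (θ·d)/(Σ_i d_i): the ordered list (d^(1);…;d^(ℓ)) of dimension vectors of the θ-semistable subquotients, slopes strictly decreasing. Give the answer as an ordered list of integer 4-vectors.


Interval decomposition of M: I[1,2], I[1,4], I[2,2]^2, I[4,4]^2.
HN type (ℓ=4): μ^(1)=14; μ^(2)=9; μ^(3)=-17/2; μ^(4)=-26

((0, 0, 0, 3); (0, 3, 0, 0); (0, 1, 1, 0); (2, 0, 0, 0))


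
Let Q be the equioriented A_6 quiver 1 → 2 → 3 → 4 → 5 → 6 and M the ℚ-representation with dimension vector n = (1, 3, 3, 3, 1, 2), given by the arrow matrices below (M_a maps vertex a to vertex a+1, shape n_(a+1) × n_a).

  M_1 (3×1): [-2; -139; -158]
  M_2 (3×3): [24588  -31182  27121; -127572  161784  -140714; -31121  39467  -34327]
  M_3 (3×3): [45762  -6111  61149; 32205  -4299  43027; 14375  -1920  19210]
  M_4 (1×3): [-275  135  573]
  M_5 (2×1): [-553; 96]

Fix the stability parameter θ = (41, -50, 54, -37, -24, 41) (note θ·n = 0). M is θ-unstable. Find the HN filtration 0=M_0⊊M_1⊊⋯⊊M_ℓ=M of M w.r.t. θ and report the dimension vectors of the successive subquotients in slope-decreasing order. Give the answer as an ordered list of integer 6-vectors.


Via rank(M_{q-1}∘⋯∘M_p): M ≅ I[1,4], I[2,2], I[2,4], I[3,3], I[4,6], I[6,6].
μ_θ-semistable layers: μ^(1)=54; μ^(2)=41; μ^(3)=17/2; μ^(4)=-9/2; μ^(5)=-24; μ^(6)=-37; μ^(7)=-50

((0, 0, 1, 0, 0, 0); (0, 0, 0, 0, 0, 2); (0, 0, 2, 2, 0, 0); (1, 1, 0, 0, 0, 0); (0, 0, 0, 0, 1, 0); (0, 0, 0, 1, 0, 0); (0, 2, 0, 0, 0, 0))


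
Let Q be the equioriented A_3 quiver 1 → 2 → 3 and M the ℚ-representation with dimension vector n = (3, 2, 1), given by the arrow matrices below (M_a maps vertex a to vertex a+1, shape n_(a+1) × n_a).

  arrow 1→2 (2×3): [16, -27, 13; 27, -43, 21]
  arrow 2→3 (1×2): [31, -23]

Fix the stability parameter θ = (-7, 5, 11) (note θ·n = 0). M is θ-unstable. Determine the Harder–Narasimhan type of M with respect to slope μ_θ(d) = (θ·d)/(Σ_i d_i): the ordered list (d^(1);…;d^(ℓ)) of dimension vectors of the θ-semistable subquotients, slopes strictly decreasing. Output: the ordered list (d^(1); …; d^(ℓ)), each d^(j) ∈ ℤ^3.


Via rank(M_{q-1}∘⋯∘M_p): M ≅ I[1,1], I[1,2], I[1,3].
μ_θ-semistable layers: μ^(1)=11; μ^(2)=5; μ^(3)=-7

((0, 0, 1); (0, 2, 0); (3, 0, 0))


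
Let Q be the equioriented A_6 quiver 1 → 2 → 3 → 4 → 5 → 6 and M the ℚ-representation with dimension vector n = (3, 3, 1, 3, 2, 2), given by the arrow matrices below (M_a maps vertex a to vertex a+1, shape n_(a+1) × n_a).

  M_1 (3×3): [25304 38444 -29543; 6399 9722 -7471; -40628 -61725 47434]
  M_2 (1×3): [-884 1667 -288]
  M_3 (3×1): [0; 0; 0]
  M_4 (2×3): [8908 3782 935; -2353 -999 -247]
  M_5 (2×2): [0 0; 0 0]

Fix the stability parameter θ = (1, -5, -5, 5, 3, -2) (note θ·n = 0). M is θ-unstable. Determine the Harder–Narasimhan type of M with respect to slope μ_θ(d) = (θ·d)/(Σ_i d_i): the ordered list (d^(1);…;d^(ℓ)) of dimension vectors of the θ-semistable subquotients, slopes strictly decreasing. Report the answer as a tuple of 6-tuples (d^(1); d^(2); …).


Barcode: M ≅ I[1,2]^2, I[1,3], I[4,4], I[4,5]^2, I[6,6]^2. HN layers by μ_θ (4 steps, strictly decreasing):
  μ^(1)=5; μ^(2)=4; μ^(3)=-2; μ^(4)=-3

((0, 0, 0, 1, 0, 0); (0, 0, 0, 2, 2, 0); (2, 2, 0, 0, 0, 2); (1, 1, 1, 0, 0, 0))


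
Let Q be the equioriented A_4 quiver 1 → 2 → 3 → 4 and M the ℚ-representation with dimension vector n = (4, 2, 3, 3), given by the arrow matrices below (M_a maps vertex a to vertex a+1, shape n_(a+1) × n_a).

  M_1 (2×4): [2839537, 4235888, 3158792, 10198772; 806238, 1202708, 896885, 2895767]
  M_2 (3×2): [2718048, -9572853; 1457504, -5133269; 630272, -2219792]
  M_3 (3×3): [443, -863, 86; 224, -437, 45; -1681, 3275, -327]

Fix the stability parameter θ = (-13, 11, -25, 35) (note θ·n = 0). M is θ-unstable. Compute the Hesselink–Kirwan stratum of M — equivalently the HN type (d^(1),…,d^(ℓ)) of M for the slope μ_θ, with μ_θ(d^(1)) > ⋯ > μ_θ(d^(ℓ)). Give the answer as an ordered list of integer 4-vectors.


Barcode: M ≅ I[1,1]^2, I[1,2], I[1,4], I[3,4]^2. HN layers by μ_θ (5 steps, strictly decreasing):
  μ^(1)=35; μ^(2)=11; μ^(3)=-7; μ^(4)=-13; μ^(5)=-25

((0, 0, 0, 3); (0, 1, 0, 0); (0, 1, 1, 0); (4, 0, 0, 0); (0, 0, 2, 0))


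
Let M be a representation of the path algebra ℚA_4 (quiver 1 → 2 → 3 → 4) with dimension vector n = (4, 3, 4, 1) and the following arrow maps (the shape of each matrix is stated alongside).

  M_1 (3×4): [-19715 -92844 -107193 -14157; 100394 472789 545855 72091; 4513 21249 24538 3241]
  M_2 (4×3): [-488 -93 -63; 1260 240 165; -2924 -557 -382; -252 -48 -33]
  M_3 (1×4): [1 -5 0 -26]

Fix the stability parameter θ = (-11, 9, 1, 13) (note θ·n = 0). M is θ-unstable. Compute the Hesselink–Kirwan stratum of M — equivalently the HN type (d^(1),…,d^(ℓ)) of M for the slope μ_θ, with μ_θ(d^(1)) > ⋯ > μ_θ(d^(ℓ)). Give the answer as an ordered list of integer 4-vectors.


Barcode: M ≅ I[1,1], I[1,2], I[1,3], I[1,4], I[3,3]^2. HN layers by μ_θ (5 steps, strictly decreasing):
  μ^(1)=13; μ^(2)=9; μ^(3)=5; μ^(4)=1; μ^(5)=-11

((0, 0, 0, 1); (0, 1, 0, 0); (0, 2, 2, 0); (0, 0, 2, 0); (4, 0, 0, 0))


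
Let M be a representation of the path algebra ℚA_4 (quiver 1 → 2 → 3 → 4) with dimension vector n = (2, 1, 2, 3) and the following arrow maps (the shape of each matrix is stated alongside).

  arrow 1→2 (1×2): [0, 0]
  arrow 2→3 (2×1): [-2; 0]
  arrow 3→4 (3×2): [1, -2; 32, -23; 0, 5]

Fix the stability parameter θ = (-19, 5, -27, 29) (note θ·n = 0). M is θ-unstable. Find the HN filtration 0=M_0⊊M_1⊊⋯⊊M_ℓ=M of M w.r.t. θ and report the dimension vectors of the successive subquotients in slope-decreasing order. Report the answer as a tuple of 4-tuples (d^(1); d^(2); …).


Interval decomposition of M: I[1,1]^2, I[2,4], I[3,4], I[4,4].
HN type (ℓ=4): μ^(1)=29; μ^(2)=-11; μ^(3)=-19; μ^(4)=-27

((0, 0, 0, 3); (0, 1, 1, 0); (2, 0, 0, 0); (0, 0, 1, 0))


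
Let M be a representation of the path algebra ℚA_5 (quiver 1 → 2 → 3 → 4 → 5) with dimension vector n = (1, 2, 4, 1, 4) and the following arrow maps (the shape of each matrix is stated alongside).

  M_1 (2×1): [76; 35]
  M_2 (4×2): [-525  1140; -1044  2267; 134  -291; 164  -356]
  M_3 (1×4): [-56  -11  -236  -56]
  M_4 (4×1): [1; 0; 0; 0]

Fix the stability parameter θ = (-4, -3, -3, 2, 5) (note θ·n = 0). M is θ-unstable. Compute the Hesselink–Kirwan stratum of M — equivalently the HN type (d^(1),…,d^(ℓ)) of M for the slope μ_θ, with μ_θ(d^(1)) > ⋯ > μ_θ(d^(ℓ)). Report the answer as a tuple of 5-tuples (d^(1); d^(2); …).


Via rank(M_{q-1}∘⋯∘M_p): M ≅ I[1,5], I[2,3], I[3,3]^2, I[5,5]^3.
μ_θ-semistable layers: μ^(1)=5; μ^(2)=2; μ^(3)=-3; μ^(4)=-4

((0, 0, 0, 0, 4); (0, 0, 0, 1, 0); (0, 2, 4, 0, 0); (1, 0, 0, 0, 0))


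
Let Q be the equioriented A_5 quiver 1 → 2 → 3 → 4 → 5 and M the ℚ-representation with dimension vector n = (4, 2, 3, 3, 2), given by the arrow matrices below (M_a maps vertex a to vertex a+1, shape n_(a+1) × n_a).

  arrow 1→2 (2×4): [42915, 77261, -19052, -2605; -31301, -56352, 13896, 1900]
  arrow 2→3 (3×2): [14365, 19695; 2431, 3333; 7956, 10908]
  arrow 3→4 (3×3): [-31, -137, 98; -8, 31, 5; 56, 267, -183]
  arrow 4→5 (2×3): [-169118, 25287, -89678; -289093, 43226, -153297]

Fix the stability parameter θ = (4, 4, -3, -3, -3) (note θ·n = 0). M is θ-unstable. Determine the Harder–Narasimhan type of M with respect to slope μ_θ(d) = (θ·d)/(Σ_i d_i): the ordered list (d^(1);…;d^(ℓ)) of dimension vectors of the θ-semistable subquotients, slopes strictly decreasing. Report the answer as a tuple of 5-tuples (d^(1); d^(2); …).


Barcode: M ≅ I[1,1]^2, I[1,2], I[1,5], I[3,3], I[3,5], I[4,4]. HN layers by μ_θ (3 steps, strictly decreasing):
  μ^(1)=4; μ^(2)=-1/5; μ^(3)=-3

((3, 1, 0, 0, 0); (1, 1, 1, 1, 1); (0, 0, 2, 2, 1))


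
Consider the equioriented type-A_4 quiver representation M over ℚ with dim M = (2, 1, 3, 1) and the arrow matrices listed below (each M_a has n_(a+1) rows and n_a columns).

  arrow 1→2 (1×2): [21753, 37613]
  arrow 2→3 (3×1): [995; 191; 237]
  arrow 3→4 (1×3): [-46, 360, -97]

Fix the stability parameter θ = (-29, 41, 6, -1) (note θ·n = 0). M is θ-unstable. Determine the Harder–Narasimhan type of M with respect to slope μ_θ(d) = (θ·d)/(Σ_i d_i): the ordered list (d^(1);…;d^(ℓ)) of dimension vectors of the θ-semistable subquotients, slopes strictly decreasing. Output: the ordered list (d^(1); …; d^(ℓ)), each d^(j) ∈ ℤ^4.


Interval decomposition of M: I[1,1], I[1,4], I[3,3]^2.
HN type (ℓ=3): μ^(1)=46/3; μ^(2)=6; μ^(3)=-29

((0, 1, 1, 1); (0, 0, 2, 0); (2, 0, 0, 0))


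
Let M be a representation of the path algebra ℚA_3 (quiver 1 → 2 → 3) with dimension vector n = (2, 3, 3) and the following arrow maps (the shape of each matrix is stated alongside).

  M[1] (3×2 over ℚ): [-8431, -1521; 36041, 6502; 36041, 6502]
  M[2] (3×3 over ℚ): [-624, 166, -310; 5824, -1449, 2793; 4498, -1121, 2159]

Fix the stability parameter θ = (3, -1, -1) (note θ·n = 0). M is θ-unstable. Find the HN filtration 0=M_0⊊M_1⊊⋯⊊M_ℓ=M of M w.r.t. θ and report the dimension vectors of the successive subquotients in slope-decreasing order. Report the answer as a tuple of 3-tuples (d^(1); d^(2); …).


Interval decomposition of M: I[1,2], I[1,3], I[2,3], I[3,3].
HN type (ℓ=3): μ^(1)=1; μ^(2)=1/3; μ^(3)=-1

((1, 1, 0); (1, 1, 1); (0, 1, 2))


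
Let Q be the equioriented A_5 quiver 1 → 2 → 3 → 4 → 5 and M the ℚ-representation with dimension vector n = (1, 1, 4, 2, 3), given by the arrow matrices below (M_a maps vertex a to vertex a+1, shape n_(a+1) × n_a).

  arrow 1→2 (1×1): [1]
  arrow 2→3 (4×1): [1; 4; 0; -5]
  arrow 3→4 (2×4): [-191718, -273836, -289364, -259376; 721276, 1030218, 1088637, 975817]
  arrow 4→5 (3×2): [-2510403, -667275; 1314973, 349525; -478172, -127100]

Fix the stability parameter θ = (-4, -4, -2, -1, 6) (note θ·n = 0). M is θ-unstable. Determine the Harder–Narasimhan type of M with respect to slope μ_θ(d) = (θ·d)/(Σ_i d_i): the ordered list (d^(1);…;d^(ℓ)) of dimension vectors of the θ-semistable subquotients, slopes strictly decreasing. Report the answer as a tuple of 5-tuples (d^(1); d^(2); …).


Via rank(M_{q-1}∘⋯∘M_p): M ≅ I[1,5], I[3,3]^2, I[3,4], I[5,5]^2.
μ_θ-semistable layers: μ^(1)=6; μ^(2)=-1; μ^(3)=-2; μ^(4)=-4

((0, 0, 0, 0, 3); (0, 0, 0, 2, 0); (0, 0, 4, 0, 0); (1, 1, 0, 0, 0))


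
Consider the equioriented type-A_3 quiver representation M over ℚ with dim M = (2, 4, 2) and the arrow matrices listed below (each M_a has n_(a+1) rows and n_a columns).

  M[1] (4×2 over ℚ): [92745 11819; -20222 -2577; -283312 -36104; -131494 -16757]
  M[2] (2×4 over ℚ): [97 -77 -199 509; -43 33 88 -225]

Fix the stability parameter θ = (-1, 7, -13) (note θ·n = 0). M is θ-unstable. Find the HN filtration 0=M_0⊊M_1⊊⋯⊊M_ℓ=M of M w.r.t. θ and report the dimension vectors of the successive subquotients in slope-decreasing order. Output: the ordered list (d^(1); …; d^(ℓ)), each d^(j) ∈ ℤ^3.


Via rank(M_{q-1}∘⋯∘M_p): M ≅ I[1,2], I[1,3], I[2,2], I[2,3].
μ_θ-semistable layers: μ^(1)=7; μ^(2)=-1; μ^(3)=-7/3; μ^(4)=-3

((0, 2, 0); (1, 0, 0); (1, 1, 1); (0, 1, 1))


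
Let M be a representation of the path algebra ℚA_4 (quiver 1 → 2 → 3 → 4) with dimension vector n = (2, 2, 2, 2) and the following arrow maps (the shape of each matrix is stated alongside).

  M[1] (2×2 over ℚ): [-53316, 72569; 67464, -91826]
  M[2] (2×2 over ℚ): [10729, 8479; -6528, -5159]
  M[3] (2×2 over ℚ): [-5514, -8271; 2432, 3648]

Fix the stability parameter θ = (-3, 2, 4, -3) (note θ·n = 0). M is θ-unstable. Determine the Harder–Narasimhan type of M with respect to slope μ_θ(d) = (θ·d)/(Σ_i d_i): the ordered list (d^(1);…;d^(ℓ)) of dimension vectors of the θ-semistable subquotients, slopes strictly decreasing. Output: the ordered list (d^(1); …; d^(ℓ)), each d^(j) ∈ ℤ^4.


Interval decomposition of M: I[1,1], I[1,3], I[2,4], I[4,4].
HN type (ℓ=4): μ^(1)=4; μ^(2)=2; μ^(3)=1; μ^(4)=-3

((0, 0, 1, 0); (0, 1, 0, 0); (0, 1, 1, 1); (2, 0, 0, 1))


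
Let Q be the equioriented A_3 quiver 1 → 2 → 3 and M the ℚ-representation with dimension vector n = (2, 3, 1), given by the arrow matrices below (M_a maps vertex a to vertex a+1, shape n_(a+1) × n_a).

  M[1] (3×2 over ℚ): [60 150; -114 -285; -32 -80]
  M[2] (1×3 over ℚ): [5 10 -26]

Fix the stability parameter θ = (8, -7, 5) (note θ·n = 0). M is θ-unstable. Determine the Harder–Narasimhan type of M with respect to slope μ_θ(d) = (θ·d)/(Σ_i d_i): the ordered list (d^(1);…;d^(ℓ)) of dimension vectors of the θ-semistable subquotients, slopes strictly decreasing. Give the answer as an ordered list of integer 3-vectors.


Barcode: M ≅ I[1,1], I[1,3], I[2,2]^2. HN layers by μ_θ (4 steps, strictly decreasing):
  μ^(1)=8; μ^(2)=5; μ^(3)=1/2; μ^(4)=-7

((1, 0, 0); (0, 0, 1); (1, 1, 0); (0, 2, 0))


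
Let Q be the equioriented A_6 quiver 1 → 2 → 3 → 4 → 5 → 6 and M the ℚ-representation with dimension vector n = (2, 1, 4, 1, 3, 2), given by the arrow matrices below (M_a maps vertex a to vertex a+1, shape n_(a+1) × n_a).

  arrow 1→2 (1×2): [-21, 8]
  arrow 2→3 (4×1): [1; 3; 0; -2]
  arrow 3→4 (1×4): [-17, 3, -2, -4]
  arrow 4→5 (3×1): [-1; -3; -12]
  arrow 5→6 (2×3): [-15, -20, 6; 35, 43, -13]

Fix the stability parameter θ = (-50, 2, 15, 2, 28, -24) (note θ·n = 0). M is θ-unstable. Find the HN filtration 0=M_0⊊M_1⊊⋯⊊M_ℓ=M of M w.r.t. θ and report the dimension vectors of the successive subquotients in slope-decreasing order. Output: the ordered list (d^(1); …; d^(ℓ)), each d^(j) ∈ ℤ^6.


Interval decomposition of M: I[1,1], I[1,3], I[3,3]^2, I[3,6], I[5,5], I[5,6].
HN type (ℓ=5): μ^(1)=28; μ^(2)=15; μ^(3)=21/4; μ^(4)=2; μ^(5)=-50

((0, 0, 0, 0, 1, 0); (0, 0, 3, 0, 0, 0); (0, 0, 1, 1, 1, 1); (0, 1, 0, 0, 1, 1); (2, 0, 0, 0, 0, 0))


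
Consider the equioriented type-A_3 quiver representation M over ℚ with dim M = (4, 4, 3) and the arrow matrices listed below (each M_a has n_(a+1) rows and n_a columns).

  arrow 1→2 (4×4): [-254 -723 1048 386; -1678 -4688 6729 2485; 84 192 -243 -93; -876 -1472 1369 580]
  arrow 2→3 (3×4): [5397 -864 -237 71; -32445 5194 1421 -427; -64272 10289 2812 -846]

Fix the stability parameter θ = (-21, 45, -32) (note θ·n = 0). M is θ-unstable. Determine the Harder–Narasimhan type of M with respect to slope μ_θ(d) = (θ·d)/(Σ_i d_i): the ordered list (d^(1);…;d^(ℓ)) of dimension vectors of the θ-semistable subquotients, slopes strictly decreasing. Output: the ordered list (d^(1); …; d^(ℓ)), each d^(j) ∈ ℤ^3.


Interval decomposition of M: I[1,2]^2, I[1,3]^2, I[3,3].
HN type (ℓ=4): μ^(1)=45; μ^(2)=13/2; μ^(3)=-21; μ^(4)=-32

((0, 2, 0); (0, 2, 2); (4, 0, 0); (0, 0, 1))


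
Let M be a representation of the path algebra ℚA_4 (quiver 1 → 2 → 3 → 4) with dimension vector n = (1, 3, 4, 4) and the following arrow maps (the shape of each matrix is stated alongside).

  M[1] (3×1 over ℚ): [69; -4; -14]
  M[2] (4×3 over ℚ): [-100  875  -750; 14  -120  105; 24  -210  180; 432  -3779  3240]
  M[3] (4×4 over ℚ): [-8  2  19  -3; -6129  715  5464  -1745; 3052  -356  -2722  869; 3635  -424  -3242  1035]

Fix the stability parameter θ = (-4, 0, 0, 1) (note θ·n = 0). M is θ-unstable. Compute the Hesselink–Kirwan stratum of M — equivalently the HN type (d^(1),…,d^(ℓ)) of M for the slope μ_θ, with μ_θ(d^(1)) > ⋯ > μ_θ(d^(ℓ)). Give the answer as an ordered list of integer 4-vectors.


Barcode: M ≅ I[1,4], I[2,2], I[2,4], I[3,4]^2. HN layers by μ_θ (3 steps, strictly decreasing):
  μ^(1)=1; μ^(2)=0; μ^(3)=-4

((0, 0, 0, 4); (0, 3, 4, 0); (1, 0, 0, 0))


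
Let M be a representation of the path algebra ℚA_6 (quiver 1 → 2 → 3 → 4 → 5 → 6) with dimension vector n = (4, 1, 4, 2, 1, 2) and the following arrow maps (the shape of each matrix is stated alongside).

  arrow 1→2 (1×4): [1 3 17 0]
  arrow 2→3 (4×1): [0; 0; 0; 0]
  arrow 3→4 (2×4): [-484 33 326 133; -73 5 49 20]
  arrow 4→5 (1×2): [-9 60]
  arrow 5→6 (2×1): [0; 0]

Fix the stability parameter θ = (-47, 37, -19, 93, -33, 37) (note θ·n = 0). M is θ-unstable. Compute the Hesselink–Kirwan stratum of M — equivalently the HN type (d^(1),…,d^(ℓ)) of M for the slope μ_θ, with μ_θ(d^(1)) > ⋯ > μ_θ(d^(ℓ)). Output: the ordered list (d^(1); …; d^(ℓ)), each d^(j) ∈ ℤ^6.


Barcode: M ≅ I[1,1]^3, I[1,2], I[3,3]^2, I[3,4], I[3,5], I[6,6]^2. HN layers by μ_θ (5 steps, strictly decreasing):
  μ^(1)=93; μ^(2)=37; μ^(3)=30; μ^(4)=-19; μ^(5)=-47

((0, 0, 0, 1, 0, 0); (0, 1, 0, 0, 0, 2); (0, 0, 0, 1, 1, 0); (0, 0, 4, 0, 0, 0); (4, 0, 0, 0, 0, 0))


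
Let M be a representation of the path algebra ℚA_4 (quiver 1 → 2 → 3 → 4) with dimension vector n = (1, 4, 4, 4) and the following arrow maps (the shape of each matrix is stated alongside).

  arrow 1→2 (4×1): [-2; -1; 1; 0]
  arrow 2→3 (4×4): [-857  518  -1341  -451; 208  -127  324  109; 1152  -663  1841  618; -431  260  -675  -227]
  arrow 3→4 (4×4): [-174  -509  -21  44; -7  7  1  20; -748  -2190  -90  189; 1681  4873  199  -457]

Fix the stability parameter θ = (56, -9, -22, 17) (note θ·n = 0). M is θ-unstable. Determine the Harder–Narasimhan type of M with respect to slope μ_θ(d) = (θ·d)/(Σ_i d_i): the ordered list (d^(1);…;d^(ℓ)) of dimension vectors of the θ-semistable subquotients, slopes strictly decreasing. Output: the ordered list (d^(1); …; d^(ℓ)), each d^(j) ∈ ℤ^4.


Barcode: M ≅ I[1,4], I[2,2], I[2,3], I[2,4], I[3,4], I[4,4]. HN layers by μ_θ (5 steps, strictly decreasing):
  μ^(1)=17; μ^(2)=25/3; μ^(3)=-9; μ^(4)=-31/2; μ^(5)=-22

((0, 0, 0, 4); (1, 1, 1, 0); (0, 1, 0, 0); (0, 2, 2, 0); (0, 0, 1, 0))


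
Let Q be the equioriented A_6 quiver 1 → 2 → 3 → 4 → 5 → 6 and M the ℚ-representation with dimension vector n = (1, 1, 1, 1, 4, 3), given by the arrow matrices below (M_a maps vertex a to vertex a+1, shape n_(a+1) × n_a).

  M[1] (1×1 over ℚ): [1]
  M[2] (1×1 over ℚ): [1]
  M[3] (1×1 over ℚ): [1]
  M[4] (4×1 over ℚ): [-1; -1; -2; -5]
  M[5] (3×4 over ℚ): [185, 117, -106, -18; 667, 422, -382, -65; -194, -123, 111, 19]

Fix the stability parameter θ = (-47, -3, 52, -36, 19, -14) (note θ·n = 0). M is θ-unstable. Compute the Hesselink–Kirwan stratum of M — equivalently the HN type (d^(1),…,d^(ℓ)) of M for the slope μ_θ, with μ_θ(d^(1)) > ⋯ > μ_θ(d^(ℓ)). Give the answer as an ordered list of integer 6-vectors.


Interval decomposition of M: I[1,5], I[5,6]^3.
HN type (ℓ=5): μ^(1)=19; μ^(2)=8; μ^(3)=5/2; μ^(4)=-3; μ^(5)=-47

((0, 0, 0, 0, 1, 0); (0, 0, 1, 1, 0, 0); (0, 0, 0, 0, 3, 3); (0, 1, 0, 0, 0, 0); (1, 0, 0, 0, 0, 0))


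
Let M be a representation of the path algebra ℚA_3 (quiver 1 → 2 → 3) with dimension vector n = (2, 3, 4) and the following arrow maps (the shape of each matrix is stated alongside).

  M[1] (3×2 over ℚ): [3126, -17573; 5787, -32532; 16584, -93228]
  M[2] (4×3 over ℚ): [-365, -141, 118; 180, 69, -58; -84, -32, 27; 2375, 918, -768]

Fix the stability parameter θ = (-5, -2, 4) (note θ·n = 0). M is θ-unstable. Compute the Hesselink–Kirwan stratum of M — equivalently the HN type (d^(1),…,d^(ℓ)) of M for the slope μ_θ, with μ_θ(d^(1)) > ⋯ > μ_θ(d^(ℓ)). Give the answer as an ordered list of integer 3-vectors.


Via rank(M_{q-1}∘⋯∘M_p): M ≅ I[1,3]^2, I[2,3], I[3,3].
μ_θ-semistable layers: μ^(1)=4; μ^(2)=-2; μ^(3)=-5

((0, 0, 4); (0, 3, 0); (2, 0, 0))


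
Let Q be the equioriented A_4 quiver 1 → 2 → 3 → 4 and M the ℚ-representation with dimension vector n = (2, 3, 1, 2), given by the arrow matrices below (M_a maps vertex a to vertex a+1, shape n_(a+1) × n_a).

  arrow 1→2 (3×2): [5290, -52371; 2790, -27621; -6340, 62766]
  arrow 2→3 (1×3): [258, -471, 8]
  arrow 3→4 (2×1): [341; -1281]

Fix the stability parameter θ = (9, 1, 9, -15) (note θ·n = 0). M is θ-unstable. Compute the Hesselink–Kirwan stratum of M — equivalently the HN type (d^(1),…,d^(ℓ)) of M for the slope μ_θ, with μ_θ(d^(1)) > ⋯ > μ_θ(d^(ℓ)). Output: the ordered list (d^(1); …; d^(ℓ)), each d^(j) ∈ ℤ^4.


Interval decomposition of M: I[1,1], I[1,4], I[2,2]^2, I[4,4].
HN type (ℓ=3): μ^(1)=9; μ^(2)=1; μ^(3)=-15

((1, 0, 0, 0); (1, 3, 1, 1); (0, 0, 0, 1))


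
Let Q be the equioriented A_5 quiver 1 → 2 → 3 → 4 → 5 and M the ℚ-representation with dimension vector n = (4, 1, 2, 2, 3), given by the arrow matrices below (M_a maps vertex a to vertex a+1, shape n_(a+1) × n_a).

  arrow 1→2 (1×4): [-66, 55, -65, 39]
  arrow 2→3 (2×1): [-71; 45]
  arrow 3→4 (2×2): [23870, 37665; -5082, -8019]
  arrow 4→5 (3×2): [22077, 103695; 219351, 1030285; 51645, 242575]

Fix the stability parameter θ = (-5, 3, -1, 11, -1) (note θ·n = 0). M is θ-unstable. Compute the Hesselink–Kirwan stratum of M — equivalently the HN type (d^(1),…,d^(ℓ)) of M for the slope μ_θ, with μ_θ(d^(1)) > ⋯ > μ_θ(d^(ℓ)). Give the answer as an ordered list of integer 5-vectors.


Barcode: M ≅ I[1,1]^3, I[1,4], I[3,3], I[4,5], I[5,5]^2. HN layers by μ_θ (5 steps, strictly decreasing):
  μ^(1)=11; μ^(2)=5; μ^(3)=1; μ^(4)=-1; μ^(5)=-5

((0, 0, 0, 1, 0); (0, 0, 0, 1, 1); (0, 1, 1, 0, 0); (0, 0, 1, 0, 2); (4, 0, 0, 0, 0))


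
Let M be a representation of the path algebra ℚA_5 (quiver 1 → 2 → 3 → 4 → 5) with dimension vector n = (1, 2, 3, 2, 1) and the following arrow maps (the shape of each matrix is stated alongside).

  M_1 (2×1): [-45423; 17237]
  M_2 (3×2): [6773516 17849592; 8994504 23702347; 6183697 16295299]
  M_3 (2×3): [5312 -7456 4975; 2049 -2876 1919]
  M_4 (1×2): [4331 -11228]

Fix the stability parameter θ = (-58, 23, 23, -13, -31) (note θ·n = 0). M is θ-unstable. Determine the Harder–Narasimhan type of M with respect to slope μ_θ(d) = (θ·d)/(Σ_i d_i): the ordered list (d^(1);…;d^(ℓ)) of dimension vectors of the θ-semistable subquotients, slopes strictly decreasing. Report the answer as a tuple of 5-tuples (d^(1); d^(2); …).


Via rank(M_{q-1}∘⋯∘M_p): M ≅ I[1,3], I[2,5], I[3,4].
μ_θ-semistable layers: μ^(1)=23; μ^(2)=5; μ^(3)=1/2; μ^(4)=-58

((0, 1, 1, 0, 0); (0, 0, 1, 1, 0); (0, 1, 1, 1, 1); (1, 0, 0, 0, 0))


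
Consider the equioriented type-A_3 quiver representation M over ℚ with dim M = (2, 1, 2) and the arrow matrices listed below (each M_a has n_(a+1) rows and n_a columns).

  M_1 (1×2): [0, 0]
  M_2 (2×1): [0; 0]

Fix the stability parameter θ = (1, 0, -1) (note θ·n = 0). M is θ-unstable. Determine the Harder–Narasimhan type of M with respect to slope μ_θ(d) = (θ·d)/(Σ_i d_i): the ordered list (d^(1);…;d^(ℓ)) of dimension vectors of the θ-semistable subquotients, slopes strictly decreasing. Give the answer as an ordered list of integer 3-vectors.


Barcode: M ≅ I[1,1]^2, I[2,2], I[3,3]^2. HN layers by μ_θ (3 steps, strictly decreasing):
  μ^(1)=1; μ^(2)=0; μ^(3)=-1

((2, 0, 0); (0, 1, 0); (0, 0, 2))


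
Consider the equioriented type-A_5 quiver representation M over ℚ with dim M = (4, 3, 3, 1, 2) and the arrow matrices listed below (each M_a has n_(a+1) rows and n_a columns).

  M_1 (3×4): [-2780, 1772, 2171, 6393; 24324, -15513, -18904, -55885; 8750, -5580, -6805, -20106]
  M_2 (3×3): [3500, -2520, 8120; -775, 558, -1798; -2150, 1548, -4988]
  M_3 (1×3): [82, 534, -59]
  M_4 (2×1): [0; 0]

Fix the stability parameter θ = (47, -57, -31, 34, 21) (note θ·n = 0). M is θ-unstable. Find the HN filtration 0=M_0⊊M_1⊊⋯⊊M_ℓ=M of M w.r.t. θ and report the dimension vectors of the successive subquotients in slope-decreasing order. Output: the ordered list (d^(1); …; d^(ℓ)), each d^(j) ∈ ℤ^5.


Interval decomposition of M: I[1,1], I[1,2]^2, I[1,3], I[3,3], I[3,4], I[5,5]^2.
HN type (ℓ=6): μ^(1)=47; μ^(2)=34; μ^(3)=21; μ^(4)=-5; μ^(5)=-41/3; μ^(6)=-31

((1, 0, 0, 0, 0); (0, 0, 0, 1, 0); (0, 0, 0, 0, 2); (2, 2, 0, 0, 0); (1, 1, 1, 0, 0); (0, 0, 2, 0, 0))


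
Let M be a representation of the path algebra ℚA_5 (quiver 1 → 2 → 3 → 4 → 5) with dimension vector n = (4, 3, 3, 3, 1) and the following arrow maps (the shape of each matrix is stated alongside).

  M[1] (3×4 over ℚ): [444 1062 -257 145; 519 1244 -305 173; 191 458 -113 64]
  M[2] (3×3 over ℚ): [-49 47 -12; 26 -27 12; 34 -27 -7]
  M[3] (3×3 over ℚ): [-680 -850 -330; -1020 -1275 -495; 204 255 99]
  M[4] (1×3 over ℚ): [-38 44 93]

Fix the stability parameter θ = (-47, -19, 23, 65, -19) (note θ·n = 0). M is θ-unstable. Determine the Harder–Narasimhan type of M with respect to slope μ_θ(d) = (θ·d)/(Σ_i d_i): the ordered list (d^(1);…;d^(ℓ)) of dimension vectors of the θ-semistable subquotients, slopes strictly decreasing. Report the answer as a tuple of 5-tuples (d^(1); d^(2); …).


Interval decomposition of M: I[1,1], I[1,3]^2, I[1,5], I[4,4]^2.
HN type (ℓ=4): μ^(1)=65; μ^(2)=23; μ^(3)=-19; μ^(4)=-47

((0, 0, 0, 2, 0); (0, 0, 3, 1, 1); (0, 3, 0, 0, 0); (4, 0, 0, 0, 0))


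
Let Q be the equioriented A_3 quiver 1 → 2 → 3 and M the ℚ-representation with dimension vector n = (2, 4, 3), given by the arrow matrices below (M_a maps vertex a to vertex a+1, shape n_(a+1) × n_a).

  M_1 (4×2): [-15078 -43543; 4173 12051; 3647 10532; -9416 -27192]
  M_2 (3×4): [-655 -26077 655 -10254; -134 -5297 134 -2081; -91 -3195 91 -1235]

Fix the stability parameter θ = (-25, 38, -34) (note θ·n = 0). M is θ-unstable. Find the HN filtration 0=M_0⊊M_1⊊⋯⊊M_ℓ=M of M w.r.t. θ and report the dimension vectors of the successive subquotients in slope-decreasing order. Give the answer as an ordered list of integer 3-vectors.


Barcode: M ≅ I[1,2], I[1,3], I[2,3]^2. HN layers by μ_θ (3 steps, strictly decreasing):
  μ^(1)=38; μ^(2)=2; μ^(3)=-25

((0, 1, 0); (0, 3, 3); (2, 0, 0))


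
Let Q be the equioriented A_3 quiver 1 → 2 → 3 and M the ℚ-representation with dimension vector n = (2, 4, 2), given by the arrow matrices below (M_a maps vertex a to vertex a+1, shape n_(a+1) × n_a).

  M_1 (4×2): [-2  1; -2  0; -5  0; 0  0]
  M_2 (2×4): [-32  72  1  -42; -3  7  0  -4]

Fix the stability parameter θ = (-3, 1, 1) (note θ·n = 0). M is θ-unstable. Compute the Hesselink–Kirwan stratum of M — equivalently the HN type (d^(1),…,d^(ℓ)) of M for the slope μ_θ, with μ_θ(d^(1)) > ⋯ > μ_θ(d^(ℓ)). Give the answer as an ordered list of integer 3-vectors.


Interval decomposition of M: I[1,3]^2, I[2,2]^2.
HN type (ℓ=2): μ^(1)=1; μ^(2)=-3

((0, 4, 2); (2, 0, 0))


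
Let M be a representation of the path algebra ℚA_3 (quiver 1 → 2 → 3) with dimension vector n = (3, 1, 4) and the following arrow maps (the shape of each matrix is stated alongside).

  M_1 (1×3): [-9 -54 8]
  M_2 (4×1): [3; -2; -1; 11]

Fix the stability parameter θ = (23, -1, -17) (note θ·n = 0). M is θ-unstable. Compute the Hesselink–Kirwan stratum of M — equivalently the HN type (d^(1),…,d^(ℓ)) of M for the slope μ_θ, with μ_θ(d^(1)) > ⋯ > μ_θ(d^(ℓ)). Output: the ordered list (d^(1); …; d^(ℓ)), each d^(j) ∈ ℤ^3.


Via rank(M_{q-1}∘⋯∘M_p): M ≅ I[1,1]^2, I[1,3], I[3,3]^3.
μ_θ-semistable layers: μ^(1)=23; μ^(2)=5/3; μ^(3)=-17

((2, 0, 0); (1, 1, 1); (0, 0, 3))


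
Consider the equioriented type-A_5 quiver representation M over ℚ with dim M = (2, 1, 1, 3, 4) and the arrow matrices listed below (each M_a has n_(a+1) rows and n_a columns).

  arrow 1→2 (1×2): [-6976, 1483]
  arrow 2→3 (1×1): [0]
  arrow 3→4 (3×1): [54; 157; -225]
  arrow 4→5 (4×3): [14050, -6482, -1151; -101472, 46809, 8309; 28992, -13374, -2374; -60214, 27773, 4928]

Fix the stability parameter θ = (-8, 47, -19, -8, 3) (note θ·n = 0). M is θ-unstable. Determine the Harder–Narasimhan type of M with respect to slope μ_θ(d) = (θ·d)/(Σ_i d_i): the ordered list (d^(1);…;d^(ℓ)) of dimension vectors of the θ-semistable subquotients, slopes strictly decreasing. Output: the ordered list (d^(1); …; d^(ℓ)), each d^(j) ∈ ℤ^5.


Interval decomposition of M: I[1,1], I[1,2], I[3,5], I[4,4], I[4,5], I[5,5]^2.
HN type (ℓ=4): μ^(1)=47; μ^(2)=3; μ^(3)=-8; μ^(4)=-19

((0, 1, 0, 0, 0); (0, 0, 0, 0, 4); (2, 0, 0, 3, 0); (0, 0, 1, 0, 0))


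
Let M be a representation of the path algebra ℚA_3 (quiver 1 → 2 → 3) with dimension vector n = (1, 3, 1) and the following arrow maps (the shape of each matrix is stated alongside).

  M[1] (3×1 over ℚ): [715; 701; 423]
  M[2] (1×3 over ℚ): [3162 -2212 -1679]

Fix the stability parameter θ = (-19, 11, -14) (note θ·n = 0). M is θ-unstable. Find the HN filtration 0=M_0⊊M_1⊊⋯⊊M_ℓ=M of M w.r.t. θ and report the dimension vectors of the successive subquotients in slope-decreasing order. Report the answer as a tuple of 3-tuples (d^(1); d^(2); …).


Barcode: M ≅ I[1,3], I[2,2]^2. HN layers by μ_θ (3 steps, strictly decreasing):
  μ^(1)=11; μ^(2)=-3/2; μ^(3)=-19

((0, 2, 0); (0, 1, 1); (1, 0, 0))
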